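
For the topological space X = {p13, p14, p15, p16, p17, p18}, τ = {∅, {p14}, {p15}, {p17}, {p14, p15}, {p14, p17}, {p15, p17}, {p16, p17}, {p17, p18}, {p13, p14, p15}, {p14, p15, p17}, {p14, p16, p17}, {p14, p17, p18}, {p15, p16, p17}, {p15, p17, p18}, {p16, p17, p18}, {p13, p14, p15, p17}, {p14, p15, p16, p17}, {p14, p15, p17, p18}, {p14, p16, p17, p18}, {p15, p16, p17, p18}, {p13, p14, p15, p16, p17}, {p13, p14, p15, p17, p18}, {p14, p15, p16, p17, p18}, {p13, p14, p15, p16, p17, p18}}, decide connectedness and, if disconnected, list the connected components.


(X, τ) is disconnected; components = [{p13, p14, p15}, {p16, p17, p18}].

Find clopen sets (U ∈ τ with X ∖ U ∈ τ):
  U = ∅, X ∖ U = {p13, p14, p15, p16, p17, p18} — both open, so U is clopen.
  U = {p13, p14, p15}, X ∖ U = {p16, p17, p18} — both open, so U is clopen.
  U = {p16, p17, p18}, X ∖ U = {p13, p14, p15} — both open, so U is clopen.
  U = {p13, p14, p15, p16, p17, p18}, X ∖ U = ∅ — both open, so U is clopen.
Nontrivial clopen(s) exist: e.g. {p13, p14, p15}. So (X, τ) is disconnected.
Compute connected components by grouping points that agree on all clopens:
  component: {p13, p14, p15}
  component: {p16, p17, p18}


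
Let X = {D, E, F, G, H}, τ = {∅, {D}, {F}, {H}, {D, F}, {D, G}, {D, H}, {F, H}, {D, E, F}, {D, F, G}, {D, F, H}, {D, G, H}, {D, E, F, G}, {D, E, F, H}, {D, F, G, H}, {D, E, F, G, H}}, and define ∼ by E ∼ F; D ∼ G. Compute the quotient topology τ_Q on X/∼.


X/∼ = {[D=G], [E=F], [H]}; |τ_Q| = 6.

Equivalence classes: [D=G], [E=F], [H].
Quotient map π: X → X/∼ sends D ↦ [D=G], E ↦ [E=F], F ↦ [E=F], G ↦ [D=G], H ↦ [H].
For each subset V ⊆ X/∼, compute π^{-1}(V) ⊆ X and check whether π^{-1}(V) ∈ τ. V is open in τ_Q iff π^{-1}(V) ∈ τ.
  V = {}: π^{-1}(V) = ∅ ∈ τ ✓.
  V = {[D=G]}: π^{-1}(V) = {D, G} ∈ τ ✓.
  V = {[E=F]}: π^{-1}(V) = {E, F} ∉ τ ✗.
  V = {[D=G], [E=F]}: π^{-1}(V) = {D, E, F, G} ∈ τ ✓.
  V = {[H]}: π^{-1}(V) = {H} ∈ τ ✓.
  V = {[D=G], [H]}: π^{-1}(V) = {D, G, H} ∈ τ ✓.
  V = {[E=F], [H]}: π^{-1}(V) = {E, F, H} ∉ τ ✗.
  V = {[D=G], [E=F], [H]}: π^{-1}(V) = {D, E, F, G, H} ∈ τ ✓.
Open sets in the quotient: τ_Q = {{}, {[D=G]}, {[D=G], [E=F]}, {[H]}, {[D=G], [H]}, {[D=G], [E=F], [H]}} (6 elements).


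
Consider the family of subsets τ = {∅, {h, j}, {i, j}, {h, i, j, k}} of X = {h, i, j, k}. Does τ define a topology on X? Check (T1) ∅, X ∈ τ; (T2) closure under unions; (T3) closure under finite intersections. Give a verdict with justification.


τ is NOT a topology on X.

Axiom (T1): ∅ ∈ τ? Yes; X ∈ τ? Yes.
Axiom (T2/T3): check pairwise unions and intersections of members of τ.
Counterexample for (T3): {h, j} ∩ {i, j} = {j} ∉ τ. Therefore τ is NOT a topology.


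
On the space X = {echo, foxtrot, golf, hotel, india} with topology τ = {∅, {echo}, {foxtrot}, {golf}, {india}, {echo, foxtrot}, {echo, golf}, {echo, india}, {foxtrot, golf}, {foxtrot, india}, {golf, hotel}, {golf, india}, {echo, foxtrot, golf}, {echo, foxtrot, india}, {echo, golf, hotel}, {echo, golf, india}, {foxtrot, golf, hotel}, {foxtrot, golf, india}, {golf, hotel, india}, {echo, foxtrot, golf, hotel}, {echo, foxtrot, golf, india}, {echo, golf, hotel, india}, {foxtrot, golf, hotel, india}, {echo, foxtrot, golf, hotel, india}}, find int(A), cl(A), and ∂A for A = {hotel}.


int(A) = ∅, cl(A) = {hotel}, ∂A = {hotel}.

Closed sets in (X, τ) are complements of opens:
  closed(X, τ) = {∅, {echo}, {foxtrot}, {hotel}, {india}, {echo, foxtrot}, {echo, hotel}, {echo, india}, {foxtrot, hotel}, {foxtrot, india}, {golf, hotel}, {hotel, india}, {echo, foxtrot, hotel}, {echo, foxtrot, india}, {echo, golf, hotel}, {echo, hotel, india}, {foxtrot, golf, hotel}, {foxtrot, hotel, india}, {golf, hotel, india}, {echo, foxtrot, golf, hotel}, {echo, foxtrot, hotel, india}, {echo, golf, hotel, india}, {foxtrot, golf, hotel, india}, {echo, foxtrot, golf, hotel, india}}.
int(A) = ⋃ {U ∈ τ : U ⊆ A}. Opens contained in A: ∅.
Taking the union of these: int(A) = ∅.
cl(A) = ⋂ {C closed : A ⊆ C}. Closed sets containing A: {hotel}, {echo, hotel}, {foxtrot, hotel}, {golf, hotel}, {hotel, india}, {echo, foxtrot, hotel}, {echo, golf, hotel}, {echo, hotel, india}, {foxtrot, golf, hotel}, {foxtrot, hotel, india}, {golf, hotel, india}, {echo, foxtrot, golf, hotel}, {echo, foxtrot, hotel, india}, {echo, golf, hotel, india}, {foxtrot, golf, hotel, india}, {echo, foxtrot, golf, hotel, india}.
Intersecting these: cl(A) = {hotel}.
∂A = cl(A) ∖ int(A) = {hotel} ∖ ∅ = {hotel}.


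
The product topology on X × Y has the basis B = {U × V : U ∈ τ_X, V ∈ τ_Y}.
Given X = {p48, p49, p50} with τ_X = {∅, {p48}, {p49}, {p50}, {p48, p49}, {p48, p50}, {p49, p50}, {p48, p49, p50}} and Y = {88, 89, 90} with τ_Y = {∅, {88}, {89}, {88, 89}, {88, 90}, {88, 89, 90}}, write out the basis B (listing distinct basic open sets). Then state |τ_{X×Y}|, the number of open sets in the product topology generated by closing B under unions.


Basis B = {∅ × ∅, {p48} × {88}, {p48} × {89}, {p49} × {88}, {p49} × {89}, {p50} × {88}, {p50} × {89}, {p48} × {88, 89}, {p48} × {88, 90}, {p48, p49} × {88}, {p48, p50} × {88}, {p48, p49} × {89}, {p48, p50} × {89}, {p49} × {88, 89}, {p49} × {88, 90}, {p49, p50} × {88}, {p49, p50} × {89}, {p50} × {88, 89}, {p50} × {88, 90}, {p48} × {88, 89, 90}, {p48, p49, p50} × {88}, {p48, p49, p50} × {89}, {p49} × {88, 89, 90}, {p50} × {88, 89, 90}, {p48, p49} × {88, 89}, {p48, p50} × {88, 89}, {p48, p49} × {88, 90}, {p48, p50} × {88, 90}, {p49, p50} × {88, 89}, {p49, p50} × {88, 90}, {p48, p49} × {88, 89, 90}, {p48, p50} × {88, 89, 90}, {p48, p49, p50} × {88, 89}, {p48, p49, p50} × {88, 90}, {p49, p50} × {88, 89, 90}, {p48, p49, p50} × {88, 89, 90}}; |τ_{X×Y}| = 216.

Enumerate products U × V with U ∈ τ_X, V ∈ τ_Y (deduplicated):
  ∅ × ∅ = {} (∅)
  {p48} × {88} = {(p48,88)}
  {p48} × {89} = {(p48,89)}
  {p49} × {88} = {(p49,88)}
  {p49} × {89} = {(p49,89)}
  {p50} × {88} = {(p50,88)}
  {p50} × {89} = {(p50,89)}
  {p48} × {88, 89} = {(p48,88), (p48,89)}
  {p48} × {88, 90} = {(p48,88), (p48,90)}
  {p48, p49} × {88} = {(p48,88), (p49,88)}
  {p48, p50} × {88} = {(p48,88), (p50,88)}
  {p48, p49} × {89} = {(p48,89), (p49,89)}
  {p48, p50} × {89} = {(p48,89), (p50,89)}
  {p49} × {88, 89} = {(p49,88), (p49,89)}
  {p49} × {88, 90} = {(p49,88), (p49,90)}
  {p49, p50} × {88} = {(p49,88), (p50,88)}
  {p49, p50} × {89} = {(p49,89), (p50,89)}
  {p50} × {88, 89} = {(p50,88), (p50,89)}
  {p50} × {88, 90} = {(p50,88), (p50,90)}
  {p48} × {88, 89, 90} = {(p48,88), (p48,89), (p48,90)}
  {p48, p49, p50} × {88} = {(p48,88), (p49,88), (p50,88)}
  {p48, p49, p50} × {89} = {(p48,89), (p49,89), (p50,89)}
  {p49} × {88, 89, 90} = {(p49,88), (p49,89), (p49,90)}
  {p50} × {88, 89, 90} = {(p50,88), (p50,89), (p50,90)}
  {p48, p49} × {88, 89} = {(p48,88), (p48,89), (p49,88), (p49,89)}
  {p48, p50} × {88, 89} = {(p48,88), (p48,89), (p50,88), (p50,89)}
  {p48, p49} × {88, 90} = {(p48,88), (p48,90), (p49,88), (p49,90)}
  {p48, p50} × {88, 90} = {(p48,88), (p48,90), (p50,88), (p50,90)}
  {p49, p50} × {88, 89} = {(p49,88), (p49,89), (p50,88), (p50,89)}
  {p49, p50} × {88, 90} = {(p49,88), (p49,90), (p50,88), (p50,90)}
  {p48, p49} × {88, 89, 90} = {(p48,88), (p48,89), (p48,90), (p49,88), (p49,89), (p49,90)}
  {p48, p50} × {88, 89, 90} = {(p48,88), (p48,89), (p48,90), (p50,88), (p50,89), (p50,90)}
  {p48, p49, p50} × {88, 89} = {(p48,88), (p48,89), (p49,88), (p49,89), (p50,88), (p50,89)}
  {p48, p49, p50} × {88, 90} = {(p48,88), (p48,90), (p49,88), (p49,90), (p50,88), (p50,90)}
  {p49, p50} × {88, 89, 90} = {(p49,88), (p49,89), (p49,90), (p50,88), (p50,89), (p50,90)}
  {p48, p49, p50} × {88, 89, 90} = {(p48,88), (p48,89), (p48,90), (p49,88), (p49,89), (p49,90), (p50,88), (p50,89), (p50,90)}
These 36 distinct sets form the basis B.
Close under arbitrary unions to get τ_{X×Y}; counting gives |τ_{X×Y}| = 216.


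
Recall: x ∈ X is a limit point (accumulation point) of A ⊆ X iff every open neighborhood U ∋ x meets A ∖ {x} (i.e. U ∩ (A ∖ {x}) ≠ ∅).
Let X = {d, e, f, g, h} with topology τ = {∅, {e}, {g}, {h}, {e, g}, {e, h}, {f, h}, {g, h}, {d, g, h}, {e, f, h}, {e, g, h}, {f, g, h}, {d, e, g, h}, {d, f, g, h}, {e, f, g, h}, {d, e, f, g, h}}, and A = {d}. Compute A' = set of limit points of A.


A' = ∅

For each x ∈ X, list the open sets U ∈ τ with x ∈ U, then check whether U ∩ (A ∖ {x}) ≠ ∅ for every such U.
  x = d: open {d, g, h} ∋ x has {d, g, h} ∩ (A ∖ {d}) = ∅, so x is NOT a limit point.
  x = e: open {e} ∋ x has {e} ∩ (A ∖ {e}) = ∅, so x is NOT a limit point.
  x = f: open {f, h} ∋ x has {f, h} ∩ (A ∖ {f}) = ∅, so x is NOT a limit point.
  x = g: open {g} ∋ x has {g} ∩ (A ∖ {g}) = ∅, so x is NOT a limit point.
  x = h: open {h} ∋ x has {h} ∩ (A ∖ {h}) = ∅, so x is NOT a limit point.
Collecting: A' = ∅.


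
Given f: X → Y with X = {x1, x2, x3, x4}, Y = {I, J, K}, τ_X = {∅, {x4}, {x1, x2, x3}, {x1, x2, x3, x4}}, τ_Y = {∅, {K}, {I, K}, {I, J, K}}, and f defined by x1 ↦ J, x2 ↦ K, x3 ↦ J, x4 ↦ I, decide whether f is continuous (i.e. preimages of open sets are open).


f is NOT continuous.

Compute f^{-1}(U) for each U ∈ τ_Y:
  U = ∅: f^{-1}(U) = ∅ ∈ τ_X ✓.
  U = {K}: f^{-1}(U) = {x2} ∉ τ_X ✗.
  U = {I, K}: f^{-1}(U) = {x2, x4} ∉ τ_X ✗.
  U = {I, J, K}: f^{-1}(U) = {x1, x2, x3, x4} ∈ τ_X ✓.
Found U = {K} with f^{-1}(U) = {x2} not in τ_X. Therefore f is NOT continuous.


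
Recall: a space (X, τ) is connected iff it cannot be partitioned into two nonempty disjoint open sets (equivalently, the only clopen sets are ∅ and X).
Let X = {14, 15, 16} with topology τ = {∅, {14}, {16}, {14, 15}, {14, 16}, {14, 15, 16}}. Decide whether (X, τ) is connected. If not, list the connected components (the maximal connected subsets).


(X, τ) is disconnected; components = [{16}, {14, 15}].

Find clopen sets (U ∈ τ with X ∖ U ∈ τ):
  U = ∅, X ∖ U = {14, 15, 16} — both open, so U is clopen.
  U = {16}, X ∖ U = {14, 15} — both open, so U is clopen.
  U = {14, 15}, X ∖ U = {16} — both open, so U is clopen.
  U = {14, 15, 16}, X ∖ U = ∅ — both open, so U is clopen.
Nontrivial clopen(s) exist: e.g. {14, 15}. So (X, τ) is disconnected.
Compute connected components by grouping points that agree on all clopens:
  component: {16}
  component: {14, 15}


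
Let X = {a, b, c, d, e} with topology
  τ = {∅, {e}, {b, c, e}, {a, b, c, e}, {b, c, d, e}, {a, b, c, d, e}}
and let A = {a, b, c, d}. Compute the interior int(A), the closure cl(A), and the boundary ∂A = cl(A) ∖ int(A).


int(A) = ∅, cl(A) = {a, b, c, d}, ∂A = {a, b, c, d}.

Closed sets in (X, τ) are complements of opens:
  closed(X, τ) = {∅, {a}, {d}, {a, d}, {a, b, c, d}, {a, b, c, d, e}}.
int(A) = ⋃ {U ∈ τ : U ⊆ A}. Opens contained in A: ∅.
Taking the union of these: int(A) = ∅.
cl(A) = ⋂ {C closed : A ⊆ C}. Closed sets containing A: {a, b, c, d}, {a, b, c, d, e}.
Intersecting these: cl(A) = {a, b, c, d}.
∂A = cl(A) ∖ int(A) = {a, b, c, d} ∖ ∅ = {a, b, c, d}.


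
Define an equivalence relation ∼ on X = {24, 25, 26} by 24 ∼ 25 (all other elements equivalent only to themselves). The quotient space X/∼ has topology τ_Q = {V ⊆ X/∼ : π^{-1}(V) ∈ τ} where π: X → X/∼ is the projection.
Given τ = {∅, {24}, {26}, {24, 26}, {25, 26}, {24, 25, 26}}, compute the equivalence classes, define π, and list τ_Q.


X/∼ = {[24=25], [26]}; |τ_Q| = 3.

Equivalence classes: [24=25], [26].
Quotient map π: X → X/∼ sends 24 ↦ [24=25], 25 ↦ [24=25], 26 ↦ [26].
For each subset V ⊆ X/∼, compute π^{-1}(V) ⊆ X and check whether π^{-1}(V) ∈ τ. V is open in τ_Q iff π^{-1}(V) ∈ τ.
  V = {}: π^{-1}(V) = ∅ ∈ τ ✓.
  V = {[24=25]}: π^{-1}(V) = {24, 25} ∉ τ ✗.
  V = {[26]}: π^{-1}(V) = {26} ∈ τ ✓.
  V = {[24=25], [26]}: π^{-1}(V) = {24, 25, 26} ∈ τ ✓.
Open sets in the quotient: τ_Q = {{}, {[26]}, {[24=25], [26]}} (3 elements).


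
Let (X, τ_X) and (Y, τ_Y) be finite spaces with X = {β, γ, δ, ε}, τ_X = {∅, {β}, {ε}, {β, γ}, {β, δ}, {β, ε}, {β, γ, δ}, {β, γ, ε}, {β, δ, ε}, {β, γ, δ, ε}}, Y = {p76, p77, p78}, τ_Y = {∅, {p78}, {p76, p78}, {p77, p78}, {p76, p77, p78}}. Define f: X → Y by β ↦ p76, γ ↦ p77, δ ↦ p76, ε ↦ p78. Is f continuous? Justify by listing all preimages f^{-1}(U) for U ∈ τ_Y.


f is NOT continuous.

Compute f^{-1}(U) for each U ∈ τ_Y:
  U = ∅: f^{-1}(U) = ∅ ∈ τ_X ✓.
  U = {p78}: f^{-1}(U) = {ε} ∈ τ_X ✓.
  U = {p76, p78}: f^{-1}(U) = {β, δ, ε} ∈ τ_X ✓.
  U = {p77, p78}: f^{-1}(U) = {γ, ε} ∉ τ_X ✗.
  U = {p76, p77, p78}: f^{-1}(U) = {β, γ, δ, ε} ∈ τ_X ✓.
Found U = {p77, p78} with f^{-1}(U) = {γ, ε} not in τ_X. Therefore f is NOT continuous.


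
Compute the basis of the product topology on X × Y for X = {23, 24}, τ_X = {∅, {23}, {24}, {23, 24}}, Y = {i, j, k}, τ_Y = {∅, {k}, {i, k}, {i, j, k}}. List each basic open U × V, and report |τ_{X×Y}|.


Basis B = {∅ × ∅, {23} × {k}, {24} × {k}, {23} × {i, k}, {23, 24} × {k}, {24} × {i, k}, {23} × {i, j, k}, {24} × {i, j, k}, {23, 24} × {i, k}, {23, 24} × {i, j, k}}; |τ_{X×Y}| = 16.

Enumerate products U × V with U ∈ τ_X, V ∈ τ_Y (deduplicated):
  ∅ × ∅ = {} (∅)
  {23} × {k} = {(23,k)}
  {24} × {k} = {(24,k)}
  {23} × {i, k} = {(23,i), (23,k)}
  {23, 24} × {k} = {(23,k), (24,k)}
  {24} × {i, k} = {(24,i), (24,k)}
  {23} × {i, j, k} = {(23,i), (23,j), (23,k)}
  {24} × {i, j, k} = {(24,i), (24,j), (24,k)}
  {23, 24} × {i, k} = {(23,i), (23,k), (24,i), (24,k)}
  {23, 24} × {i, j, k} = {(23,i), (23,j), (23,k), (24,i), (24,j), (24,k)}
These 10 distinct sets form the basis B.
Close under arbitrary unions to get τ_{X×Y}; counting gives |τ_{X×Y}| = 16.


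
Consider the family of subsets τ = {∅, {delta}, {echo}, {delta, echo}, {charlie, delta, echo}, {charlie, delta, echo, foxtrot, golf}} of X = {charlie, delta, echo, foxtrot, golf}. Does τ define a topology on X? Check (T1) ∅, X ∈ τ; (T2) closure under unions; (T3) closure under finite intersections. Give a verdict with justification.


τ IS a topology on X.

Axiom (T1): ∅ ∈ τ? Yes; X ∈ τ? Yes.
Axiom (T2/T3): check pairwise unions and intersections of members of τ.
All pairwise intersections and unions checked — each lies in τ. Therefore τ satisfies (T1), (T2), (T3): it IS a topology on X.


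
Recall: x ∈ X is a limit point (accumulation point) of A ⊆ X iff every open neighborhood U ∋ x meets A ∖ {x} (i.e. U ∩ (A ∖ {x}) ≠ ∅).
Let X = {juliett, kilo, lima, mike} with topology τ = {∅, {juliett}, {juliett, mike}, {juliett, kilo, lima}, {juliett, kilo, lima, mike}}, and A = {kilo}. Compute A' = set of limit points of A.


A' = {lima}

For each x ∈ X, list the open sets U ∈ τ with x ∈ U, then check whether U ∩ (A ∖ {x}) ≠ ∅ for every such U.
  x = juliett: open {juliett} ∋ x has {juliett} ∩ (A ∖ {juliett}) = ∅, so x is NOT a limit point.
  x = kilo: open {juliett, kilo, lima} ∋ x has {juliett, kilo, lima} ∩ (A ∖ {kilo}) = ∅, so x is NOT a limit point.
  x = lima: opens ∋ x are {juliett, kilo, lima}, {juliett, kilo, lima, mike}; each meets A ∖ {lima}, so x IS a limit point.
  x = mike: open {juliett, mike} ∋ x has {juliett, mike} ∩ (A ∖ {mike}) = ∅, so x is NOT a limit point.
Collecting: A' = {lima}.


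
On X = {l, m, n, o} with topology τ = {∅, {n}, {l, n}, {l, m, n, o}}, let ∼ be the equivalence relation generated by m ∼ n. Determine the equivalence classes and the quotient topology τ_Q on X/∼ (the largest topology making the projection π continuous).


X/∼ = {[l], [m=n], [o]}; |τ_Q| = 2.

Equivalence classes: [l], [m=n], [o].
Quotient map π: X → X/∼ sends l ↦ [l], m ↦ [m=n], n ↦ [m=n], o ↦ [o].
For each subset V ⊆ X/∼, compute π^{-1}(V) ⊆ X and check whether π^{-1}(V) ∈ τ. V is open in τ_Q iff π^{-1}(V) ∈ τ.
  V = {}: π^{-1}(V) = ∅ ∈ τ ✓.
  V = {[l]}: π^{-1}(V) = {l} ∉ τ ✗.
  V = {[m=n]}: π^{-1}(V) = {m, n} ∉ τ ✗.
  V = {[l], [m=n]}: π^{-1}(V) = {l, m, n} ∉ τ ✗.
  V = {[o]}: π^{-1}(V) = {o} ∉ τ ✗.
  V = {[l], [o]}: π^{-1}(V) = {l, o} ∉ τ ✗.
  V = {[m=n], [o]}: π^{-1}(V) = {m, n, o} ∉ τ ✗.
  V = {[l], [m=n], [o]}: π^{-1}(V) = {l, m, n, o} ∈ τ ✓.
Open sets in the quotient: τ_Q = {{}, {[l], [m=n], [o]}} (2 elements).


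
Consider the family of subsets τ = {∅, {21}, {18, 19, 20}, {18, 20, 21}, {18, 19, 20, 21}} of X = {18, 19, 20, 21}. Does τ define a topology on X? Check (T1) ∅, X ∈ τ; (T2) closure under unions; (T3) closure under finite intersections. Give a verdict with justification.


τ is NOT a topology on X.

Axiom (T1): ∅ ∈ τ? Yes; X ∈ τ? Yes.
Axiom (T2/T3): check pairwise unions and intersections of members of τ.
Counterexample for (T3): {18, 19, 20} ∩ {18, 20, 21} = {18, 20} ∉ τ. Therefore τ is NOT a topology.


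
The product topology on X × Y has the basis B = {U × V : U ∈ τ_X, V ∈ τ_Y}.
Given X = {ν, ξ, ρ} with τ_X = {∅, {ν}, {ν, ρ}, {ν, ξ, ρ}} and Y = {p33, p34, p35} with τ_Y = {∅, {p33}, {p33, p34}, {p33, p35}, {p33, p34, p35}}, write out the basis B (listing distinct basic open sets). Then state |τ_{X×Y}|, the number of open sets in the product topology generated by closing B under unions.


Basis B = {∅ × ∅, {ν} × {p33}, {ν} × {p33, p34}, {ν} × {p33, p35}, {ν, ρ} × {p33}, {ν} × {p33, p34, p35}, {ν, ξ, ρ} × {p33}, {ν, ρ} × {p33, p34}, {ν, ρ} × {p33, p35}, {ν, ρ} × {p33, p34, p35}, {ν, ξ, ρ} × {p33, p34}, {ν, ξ, ρ} × {p33, p35}, {ν, ξ, ρ} × {p33, p34, p35}}; |τ_{X×Y}| = 30.

Enumerate products U × V with U ∈ τ_X, V ∈ τ_Y (deduplicated):
  ∅ × ∅ = {} (∅)
  {ν} × {p33} = {(ν,p33)}
  {ν} × {p33, p34} = {(ν,p33), (ν,p34)}
  {ν} × {p33, p35} = {(ν,p33), (ν,p35)}
  {ν, ρ} × {p33} = {(ν,p33), (ρ,p33)}
  {ν} × {p33, p34, p35} = {(ν,p33), (ν,p34), (ν,p35)}
  {ν, ξ, ρ} × {p33} = {(ν,p33), (ξ,p33), (ρ,p33)}
  {ν, ρ} × {p33, p34} = {(ν,p33), (ν,p34), (ρ,p33), (ρ,p34)}
  {ν, ρ} × {p33, p35} = {(ν,p33), (ν,p35), (ρ,p33), (ρ,p35)}
  {ν, ρ} × {p33, p34, p35} = {(ν,p33), (ν,p34), (ν,p35), (ρ,p33), (ρ,p34), (ρ,p35)}
  {ν, ξ, ρ} × {p33, p34} = {(ν,p33), (ν,p34), (ξ,p33), (ξ,p34), (ρ,p33), (ρ,p34)}
  {ν, ξ, ρ} × {p33, p35} = {(ν,p33), (ν,p35), (ξ,p33), (ξ,p35), (ρ,p33), (ρ,p35)}
  {ν, ξ, ρ} × {p33, p34, p35} = {(ν,p33), (ν,p34), (ν,p35), (ξ,p33), (ξ,p34), (ξ,p35), (ρ,p33), (ρ,p34), (ρ,p35)}
These 13 distinct sets form the basis B.
Close under arbitrary unions to get τ_{X×Y}; counting gives |τ_{X×Y}| = 30.


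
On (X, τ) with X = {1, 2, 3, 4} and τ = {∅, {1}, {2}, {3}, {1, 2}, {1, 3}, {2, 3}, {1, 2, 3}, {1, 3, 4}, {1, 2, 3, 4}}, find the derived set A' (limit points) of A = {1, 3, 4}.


A' = {4}

For each x ∈ X, list the open sets U ∈ τ with x ∈ U, then check whether U ∩ (A ∖ {x}) ≠ ∅ for every such U.
  x = 1: open {1} ∋ x has {1} ∩ (A ∖ {1}) = ∅, so x is NOT a limit point.
  x = 2: open {2} ∋ x has {2} ∩ (A ∖ {2}) = ∅, so x is NOT a limit point.
  x = 3: open {3} ∋ x has {3} ∩ (A ∖ {3}) = ∅, so x is NOT a limit point.
  x = 4: opens ∋ x are {1, 3, 4}, {1, 2, 3, 4}; each meets A ∖ {4}, so x IS a limit point.
Collecting: A' = {4}.


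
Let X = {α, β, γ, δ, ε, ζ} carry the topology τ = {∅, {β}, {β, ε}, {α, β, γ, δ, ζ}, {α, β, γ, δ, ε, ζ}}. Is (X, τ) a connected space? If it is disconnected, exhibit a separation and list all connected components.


(X, τ) is connected.

Find clopen sets (U ∈ τ with X ∖ U ∈ τ):
  U = ∅, X ∖ U = {α, β, γ, δ, ε, ζ} — both open, so U is clopen.
  U = {α, β, γ, δ, ε, ζ}, X ∖ U = ∅ — both open, so U is clopen.
Only trivial clopens (∅ and X) exist, so (X, τ) is connected.
Compute connected components by grouping points that agree on all clopens:
  component: {α, β, γ, δ, ε, ζ}


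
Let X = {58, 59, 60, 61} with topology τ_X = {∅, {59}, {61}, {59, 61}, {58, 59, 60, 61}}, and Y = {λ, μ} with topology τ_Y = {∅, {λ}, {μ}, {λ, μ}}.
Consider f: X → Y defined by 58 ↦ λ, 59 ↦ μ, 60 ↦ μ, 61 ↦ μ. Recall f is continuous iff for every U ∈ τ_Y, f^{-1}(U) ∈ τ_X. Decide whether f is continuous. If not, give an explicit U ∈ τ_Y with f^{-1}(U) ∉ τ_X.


f is NOT continuous.

Compute f^{-1}(U) for each U ∈ τ_Y:
  U = ∅: f^{-1}(U) = ∅ ∈ τ_X ✓.
  U = {λ}: f^{-1}(U) = {58} ∉ τ_X ✗.
  U = {μ}: f^{-1}(U) = {59, 60, 61} ∉ τ_X ✗.
  U = {λ, μ}: f^{-1}(U) = {58, 59, 60, 61} ∈ τ_X ✓.
Found U = {λ} with f^{-1}(U) = {58} not in τ_X. Therefore f is NOT continuous.


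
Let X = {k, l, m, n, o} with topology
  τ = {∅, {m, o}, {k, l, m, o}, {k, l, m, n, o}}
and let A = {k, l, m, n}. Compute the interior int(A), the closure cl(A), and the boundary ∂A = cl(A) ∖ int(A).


int(A) = ∅, cl(A) = {k, l, m, n, o}, ∂A = {k, l, m, n, o}.

Closed sets in (X, τ) are complements of opens:
  closed(X, τ) = {∅, {n}, {k, l, n}, {k, l, m, n, o}}.
int(A) = ⋃ {U ∈ τ : U ⊆ A}. Opens contained in A: ∅.
Taking the union of these: int(A) = ∅.
cl(A) = ⋂ {C closed : A ⊆ C}. Closed sets containing A: {k, l, m, n, o}.
Intersecting these: cl(A) = {k, l, m, n, o}.
∂A = cl(A) ∖ int(A) = {k, l, m, n, o} ∖ ∅ = {k, l, m, n, o}.


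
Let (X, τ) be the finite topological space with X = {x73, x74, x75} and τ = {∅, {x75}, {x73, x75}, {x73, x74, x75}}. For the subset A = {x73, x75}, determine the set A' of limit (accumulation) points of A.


A' = {x73, x74}

For each x ∈ X, list the open sets U ∈ τ with x ∈ U, then check whether U ∩ (A ∖ {x}) ≠ ∅ for every such U.
  x = x73: opens ∋ x are {x73, x75}, {x73, x74, x75}; each meets A ∖ {x73}, so x IS a limit point.
  x = x74: opens ∋ x are {x73, x74, x75}; each meets A ∖ {x74}, so x IS a limit point.
  x = x75: open {x75} ∋ x has {x75} ∩ (A ∖ {x75}) = ∅, so x is NOT a limit point.
Collecting: A' = {x73, x74}.


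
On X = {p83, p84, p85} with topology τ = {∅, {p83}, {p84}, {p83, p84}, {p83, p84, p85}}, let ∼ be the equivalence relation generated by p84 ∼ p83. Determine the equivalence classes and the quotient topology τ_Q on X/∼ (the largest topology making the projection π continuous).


X/∼ = {[p83=p84], [p85]}; |τ_Q| = 3.

Equivalence classes: [p83=p84], [p85].
Quotient map π: X → X/∼ sends p83 ↦ [p83=p84], p84 ↦ [p83=p84], p85 ↦ [p85].
For each subset V ⊆ X/∼, compute π^{-1}(V) ⊆ X and check whether π^{-1}(V) ∈ τ. V is open in τ_Q iff π^{-1}(V) ∈ τ.
  V = {}: π^{-1}(V) = ∅ ∈ τ ✓.
  V = {[p83=p84]}: π^{-1}(V) = {p83, p84} ∈ τ ✓.
  V = {[p85]}: π^{-1}(V) = {p85} ∉ τ ✗.
  V = {[p83=p84], [p85]}: π^{-1}(V) = {p83, p84, p85} ∈ τ ✓.
Open sets in the quotient: τ_Q = {{}, {[p83=p84]}, {[p83=p84], [p85]}} (3 elements).


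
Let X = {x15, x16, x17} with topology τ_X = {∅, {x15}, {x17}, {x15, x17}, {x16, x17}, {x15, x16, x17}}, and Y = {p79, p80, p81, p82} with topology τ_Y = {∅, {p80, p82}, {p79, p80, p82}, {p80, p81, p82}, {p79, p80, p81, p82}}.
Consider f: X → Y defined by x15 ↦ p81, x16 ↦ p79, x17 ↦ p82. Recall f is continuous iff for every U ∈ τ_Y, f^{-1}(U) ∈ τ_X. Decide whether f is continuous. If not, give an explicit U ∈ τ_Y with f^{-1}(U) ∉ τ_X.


f IS continuous.

Compute f^{-1}(U) for each U ∈ τ_Y:
  U = ∅: f^{-1}(U) = ∅ ∈ τ_X ✓.
  U = {p80, p82}: f^{-1}(U) = {x17} ∈ τ_X ✓.
  U = {p79, p80, p82}: f^{-1}(U) = {x16, x17} ∈ τ_X ✓.
  U = {p80, p81, p82}: f^{-1}(U) = {x15, x17} ∈ τ_X ✓.
  U = {p79, p80, p81, p82}: f^{-1}(U) = {x15, x16, x17} ∈ τ_X ✓.
Every preimage lies in τ_X, so f IS continuous.


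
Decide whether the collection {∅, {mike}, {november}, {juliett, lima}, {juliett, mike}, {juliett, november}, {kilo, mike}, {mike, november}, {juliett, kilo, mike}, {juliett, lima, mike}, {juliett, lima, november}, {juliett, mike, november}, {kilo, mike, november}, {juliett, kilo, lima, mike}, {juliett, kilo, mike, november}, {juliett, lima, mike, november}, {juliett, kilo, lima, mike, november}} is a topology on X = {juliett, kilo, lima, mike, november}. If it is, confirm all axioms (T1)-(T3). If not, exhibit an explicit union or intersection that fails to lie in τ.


τ is NOT a topology on X.

Axiom (T1): ∅ ∈ τ? Yes; X ∈ τ? Yes.
Axiom (T2/T3): check pairwise unions and intersections of members of τ.
Counterexample for (T3): {juliett, lima} ∩ {juliett, mike} = {juliett} ∉ τ. Therefore τ is NOT a topology.


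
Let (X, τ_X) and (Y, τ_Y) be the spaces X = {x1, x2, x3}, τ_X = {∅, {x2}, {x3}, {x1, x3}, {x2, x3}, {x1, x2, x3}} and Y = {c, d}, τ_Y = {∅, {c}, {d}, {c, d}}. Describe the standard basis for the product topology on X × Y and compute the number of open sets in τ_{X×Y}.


Basis B = {∅ × ∅, {x2} × {c}, {x2} × {d}, {x3} × {c}, {x3} × {d}, {x1, x3} × {c}, {x1, x3} × {d}, {x2} × {c, d}, {x2, x3} × {c}, {x2, x3} × {d}, {x3} × {c, d}, {x1, x2, x3} × {c}, {x1, x2, x3} × {d}, {x1, x3} × {c, d}, {x2, x3} × {c, d}, {x1, x2, x3} × {c, d}}; |τ_{X×Y}| = 36.

Enumerate products U × V with U ∈ τ_X, V ∈ τ_Y (deduplicated):
  ∅ × ∅ = {} (∅)
  {x2} × {c} = {(x2,c)}
  {x2} × {d} = {(x2,d)}
  {x3} × {c} = {(x3,c)}
  {x3} × {d} = {(x3,d)}
  {x1, x3} × {c} = {(x1,c), (x3,c)}
  {x1, x3} × {d} = {(x1,d), (x3,d)}
  {x2} × {c, d} = {(x2,c), (x2,d)}
  {x2, x3} × {c} = {(x2,c), (x3,c)}
  {x2, x3} × {d} = {(x2,d), (x3,d)}
  {x3} × {c, d} = {(x3,c), (x3,d)}
  {x1, x2, x3} × {c} = {(x1,c), (x2,c), (x3,c)}
  {x1, x2, x3} × {d} = {(x1,d), (x2,d), (x3,d)}
  {x1, x3} × {c, d} = {(x1,c), (x1,d), (x3,c), (x3,d)}
  {x2, x3} × {c, d} = {(x2,c), (x2,d), (x3,c), (x3,d)}
  {x1, x2, x3} × {c, d} = {(x1,c), (x1,d), (x2,c), (x2,d), (x3,c), (x3,d)}
These 16 distinct sets form the basis B.
Close under arbitrary unions to get τ_{X×Y}; counting gives |τ_{X×Y}| = 36.


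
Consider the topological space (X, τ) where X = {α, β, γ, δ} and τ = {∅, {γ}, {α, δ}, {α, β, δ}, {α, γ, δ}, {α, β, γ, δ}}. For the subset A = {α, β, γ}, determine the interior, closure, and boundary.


int(A) = {γ}, cl(A) = {α, β, γ, δ}, ∂A = {α, β, δ}.

Closed sets in (X, τ) are complements of opens:
  closed(X, τ) = {∅, {β}, {γ}, {β, γ}, {α, β, δ}, {α, β, γ, δ}}.
int(A) = ⋃ {U ∈ τ : U ⊆ A}. Opens contained in A: ∅, {γ}.
Taking the union of these: int(A) = {γ}.
cl(A) = ⋂ {C closed : A ⊆ C}. Closed sets containing A: {α, β, γ, δ}.
Intersecting these: cl(A) = {α, β, γ, δ}.
∂A = cl(A) ∖ int(A) = {α, β, γ, δ} ∖ {γ} = {α, β, δ}.


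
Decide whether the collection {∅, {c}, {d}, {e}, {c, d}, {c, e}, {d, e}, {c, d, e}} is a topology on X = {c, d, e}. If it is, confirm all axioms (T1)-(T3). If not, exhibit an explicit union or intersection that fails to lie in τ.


τ IS a topology on X.

Axiom (T1): ∅ ∈ τ? Yes; X ∈ τ? Yes.
Axiom (T2/T3): check pairwise unions and intersections of members of τ.
All pairwise intersections and unions checked — each lies in τ. Therefore τ satisfies (T1), (T2), (T3): it IS a topology on X.


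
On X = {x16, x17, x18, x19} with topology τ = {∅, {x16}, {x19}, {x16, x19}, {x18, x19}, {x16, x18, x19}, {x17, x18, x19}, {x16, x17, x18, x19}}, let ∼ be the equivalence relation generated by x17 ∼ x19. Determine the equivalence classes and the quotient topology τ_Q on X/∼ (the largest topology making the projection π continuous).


X/∼ = {[x16], [x17=x19], [x18]}; |τ_Q| = 4.

Equivalence classes: [x16], [x17=x19], [x18].
Quotient map π: X → X/∼ sends x16 ↦ [x16], x17 ↦ [x17=x19], x18 ↦ [x18], x19 ↦ [x17=x19].
For each subset V ⊆ X/∼, compute π^{-1}(V) ⊆ X and check whether π^{-1}(V) ∈ τ. V is open in τ_Q iff π^{-1}(V) ∈ τ.
  V = {}: π^{-1}(V) = ∅ ∈ τ ✓.
  V = {[x16]}: π^{-1}(V) = {x16} ∈ τ ✓.
  V = {[x17=x19]}: π^{-1}(V) = {x17, x19} ∉ τ ✗.
  V = {[x16], [x17=x19]}: π^{-1}(V) = {x16, x17, x19} ∉ τ ✗.
  V = {[x18]}: π^{-1}(V) = {x18} ∉ τ ✗.
  V = {[x16], [x18]}: π^{-1}(V) = {x16, x18} ∉ τ ✗.
  V = {[x17=x19], [x18]}: π^{-1}(V) = {x17, x18, x19} ∈ τ ✓.
  V = {[x16], [x17=x19], [x18]}: π^{-1}(V) = {x16, x17, x18, x19} ∈ τ ✓.
Open sets in the quotient: τ_Q = {{}, {[x16]}, {[x17=x19], [x18]}, {[x16], [x17=x19], [x18]}} (4 elements).


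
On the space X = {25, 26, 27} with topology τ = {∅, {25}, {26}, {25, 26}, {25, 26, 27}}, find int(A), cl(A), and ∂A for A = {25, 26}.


int(A) = {25, 26}, cl(A) = {25, 26, 27}, ∂A = {27}.

Closed sets in (X, τ) are complements of opens:
  closed(X, τ) = {∅, {27}, {25, 27}, {26, 27}, {25, 26, 27}}.
int(A) = ⋃ {U ∈ τ : U ⊆ A}. Opens contained in A: ∅, {25}, {26}, {25, 26}.
Taking the union of these: int(A) = {25, 26}.
cl(A) = ⋂ {C closed : A ⊆ C}. Closed sets containing A: {25, 26, 27}.
Intersecting these: cl(A) = {25, 26, 27}.
∂A = cl(A) ∖ int(A) = {25, 26, 27} ∖ {25, 26} = {27}.


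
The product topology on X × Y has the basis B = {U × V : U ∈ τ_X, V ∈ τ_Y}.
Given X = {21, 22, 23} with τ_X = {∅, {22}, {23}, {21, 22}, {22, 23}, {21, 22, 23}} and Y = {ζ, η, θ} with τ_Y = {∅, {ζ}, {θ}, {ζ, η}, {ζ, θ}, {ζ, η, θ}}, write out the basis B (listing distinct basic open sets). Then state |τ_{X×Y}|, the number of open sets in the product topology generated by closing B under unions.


Basis B = {∅ × ∅, {22} × {ζ}, {22} × {θ}, {23} × {ζ}, {23} × {θ}, {21, 22} × {ζ}, {21, 22} × {θ}, {22} × {ζ, η}, {22} × {ζ, θ}, {22, 23} × {ζ}, {22, 23} × {θ}, {23} × {ζ, η}, {23} × {ζ, θ}, {21, 22, 23} × {ζ}, {21, 22, 23} × {θ}, {22} × {ζ, η, θ}, {23} × {ζ, η, θ}, {21, 22} × {ζ, η}, {21, 22} × {ζ, θ}, {22, 23} × {ζ, η}, {22, 23} × {ζ, θ}, {21, 22} × {ζ, η, θ}, {21, 22, 23} × {ζ, η}, {21, 22, 23} × {ζ, θ}, {22, 23} × {ζ, η, θ}, {21, 22, 23} × {ζ, η, θ}}; |τ_{X×Y}| = 108.

Enumerate products U × V with U ∈ τ_X, V ∈ τ_Y (deduplicated):
  ∅ × ∅ = {} (∅)
  {22} × {ζ} = {(22,ζ)}
  {22} × {θ} = {(22,θ)}
  {23} × {ζ} = {(23,ζ)}
  {23} × {θ} = {(23,θ)}
  {21, 22} × {ζ} = {(21,ζ), (22,ζ)}
  {21, 22} × {θ} = {(21,θ), (22,θ)}
  {22} × {ζ, η} = {(22,ζ), (22,η)}
  {22} × {ζ, θ} = {(22,ζ), (22,θ)}
  {22, 23} × {ζ} = {(22,ζ), (23,ζ)}
  {22, 23} × {θ} = {(22,θ), (23,θ)}
  {23} × {ζ, η} = {(23,ζ), (23,η)}
  {23} × {ζ, θ} = {(23,ζ), (23,θ)}
  {21, 22, 23} × {ζ} = {(21,ζ), (22,ζ), (23,ζ)}
  {21, 22, 23} × {θ} = {(21,θ), (22,θ), (23,θ)}
  {22} × {ζ, η, θ} = {(22,ζ), (22,η), (22,θ)}
  {23} × {ζ, η, θ} = {(23,ζ), (23,η), (23,θ)}
  {21, 22} × {ζ, η} = {(21,ζ), (21,η), (22,ζ), (22,η)}
  {21, 22} × {ζ, θ} = {(21,ζ), (21,θ), (22,ζ), (22,θ)}
  {22, 23} × {ζ, η} = {(22,ζ), (22,η), (23,ζ), (23,η)}
  {22, 23} × {ζ, θ} = {(22,ζ), (22,θ), (23,ζ), (23,θ)}
  {21, 22} × {ζ, η, θ} = {(21,ζ), (21,η), (21,θ), (22,ζ), (22,η), (22,θ)}
  {21, 22, 23} × {ζ, η} = {(21,ζ), (21,η), (22,ζ), (22,η), (23,ζ), (23,η)}
  {21, 22, 23} × {ζ, θ} = {(21,ζ), (21,θ), (22,ζ), (22,θ), (23,ζ), (23,θ)}
  {22, 23} × {ζ, η, θ} = {(22,ζ), (22,η), (22,θ), (23,ζ), (23,η), (23,θ)}
  {21, 22, 23} × {ζ, η, θ} = {(21,ζ), (21,η), (21,θ), (22,ζ), (22,η), (22,θ), (23,ζ), (23,η), (23,θ)}
These 26 distinct sets form the basis B.
Close under arbitrary unions to get τ_{X×Y}; counting gives |τ_{X×Y}| = 108.


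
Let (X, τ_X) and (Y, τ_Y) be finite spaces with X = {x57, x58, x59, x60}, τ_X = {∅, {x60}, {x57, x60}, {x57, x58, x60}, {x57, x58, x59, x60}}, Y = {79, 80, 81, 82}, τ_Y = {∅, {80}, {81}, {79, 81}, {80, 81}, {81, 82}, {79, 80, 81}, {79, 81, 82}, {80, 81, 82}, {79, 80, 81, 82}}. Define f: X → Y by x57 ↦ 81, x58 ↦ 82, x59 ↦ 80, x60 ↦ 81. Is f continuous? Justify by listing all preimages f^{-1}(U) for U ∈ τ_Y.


f is NOT continuous.

Compute f^{-1}(U) for each U ∈ τ_Y:
  U = ∅: f^{-1}(U) = ∅ ∈ τ_X ✓.
  U = {80}: f^{-1}(U) = {x59} ∉ τ_X ✗.
  U = {81}: f^{-1}(U) = {x57, x60} ∈ τ_X ✓.
  U = {79, 81}: f^{-1}(U) = {x57, x60} ∈ τ_X ✓.
  U = {80, 81}: f^{-1}(U) = {x57, x59, x60} ∉ τ_X ✗.
  U = {81, 82}: f^{-1}(U) = {x57, x58, x60} ∈ τ_X ✓.
  U = {79, 80, 81}: f^{-1}(U) = {x57, x59, x60} ∉ τ_X ✗.
  U = {79, 81, 82}: f^{-1}(U) = {x57, x58, x60} ∈ τ_X ✓.
  U = {80, 81, 82}: f^{-1}(U) = {x57, x58, x59, x60} ∈ τ_X ✓.
  U = {79, 80, 81, 82}: f^{-1}(U) = {x57, x58, x59, x60} ∈ τ_X ✓.
Found U = {80} with f^{-1}(U) = {x59} not in τ_X. Therefore f is NOT continuous.


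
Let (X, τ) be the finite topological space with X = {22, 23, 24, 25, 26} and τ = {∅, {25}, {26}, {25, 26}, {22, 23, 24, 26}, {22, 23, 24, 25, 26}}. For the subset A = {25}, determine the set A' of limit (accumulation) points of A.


A' = ∅

For each x ∈ X, list the open sets U ∈ τ with x ∈ U, then check whether U ∩ (A ∖ {x}) ≠ ∅ for every such U.
  x = 22: open {22, 23, 24, 26} ∋ x has {22, 23, 24, 26} ∩ (A ∖ {22}) = ∅, so x is NOT a limit point.
  x = 23: open {22, 23, 24, 26} ∋ x has {22, 23, 24, 26} ∩ (A ∖ {23}) = ∅, so x is NOT a limit point.
  x = 24: open {22, 23, 24, 26} ∋ x has {22, 23, 24, 26} ∩ (A ∖ {24}) = ∅, so x is NOT a limit point.
  x = 25: open {25} ∋ x has {25} ∩ (A ∖ {25}) = ∅, so x is NOT a limit point.
  x = 26: open {26} ∋ x has {26} ∩ (A ∖ {26}) = ∅, so x is NOT a limit point.
Collecting: A' = ∅.


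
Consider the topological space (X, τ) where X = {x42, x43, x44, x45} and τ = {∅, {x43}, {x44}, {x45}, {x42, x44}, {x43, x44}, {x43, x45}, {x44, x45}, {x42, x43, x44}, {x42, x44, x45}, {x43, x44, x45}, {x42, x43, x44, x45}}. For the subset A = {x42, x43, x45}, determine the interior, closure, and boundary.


int(A) = {x43, x45}, cl(A) = {x42, x43, x45}, ∂A = {x42}.

Closed sets in (X, τ) are complements of opens:
  closed(X, τ) = {∅, {x42}, {x43}, {x45}, {x42, x43}, {x42, x44}, {x42, x45}, {x43, x45}, {x42, x43, x44}, {x42, x43, x45}, {x42, x44, x45}, {x42, x43, x44, x45}}.
int(A) = ⋃ {U ∈ τ : U ⊆ A}. Opens contained in A: ∅, {x43}, {x45}, {x43, x45}.
Taking the union of these: int(A) = {x43, x45}.
cl(A) = ⋂ {C closed : A ⊆ C}. Closed sets containing A: {x42, x43, x45}, {x42, x43, x44, x45}.
Intersecting these: cl(A) = {x42, x43, x45}.
∂A = cl(A) ∖ int(A) = {x42, x43, x45} ∖ {x43, x45} = {x42}.


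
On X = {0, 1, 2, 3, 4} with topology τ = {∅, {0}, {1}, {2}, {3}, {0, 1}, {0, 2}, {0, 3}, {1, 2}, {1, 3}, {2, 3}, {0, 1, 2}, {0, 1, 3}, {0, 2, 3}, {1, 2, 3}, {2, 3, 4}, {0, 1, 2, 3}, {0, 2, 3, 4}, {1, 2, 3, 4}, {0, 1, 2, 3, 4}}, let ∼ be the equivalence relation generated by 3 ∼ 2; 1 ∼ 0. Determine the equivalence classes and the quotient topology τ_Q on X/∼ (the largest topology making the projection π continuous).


X/∼ = {[0=1], [2=3], [4]}; |τ_Q| = 6.

Equivalence classes: [0=1], [2=3], [4].
Quotient map π: X → X/∼ sends 0 ↦ [0=1], 1 ↦ [0=1], 2 ↦ [2=3], 3 ↦ [2=3], 4 ↦ [4].
For each subset V ⊆ X/∼, compute π^{-1}(V) ⊆ X and check whether π^{-1}(V) ∈ τ. V is open in τ_Q iff π^{-1}(V) ∈ τ.
  V = {}: π^{-1}(V) = ∅ ∈ τ ✓.
  V = {[0=1]}: π^{-1}(V) = {0, 1} ∈ τ ✓.
  V = {[2=3]}: π^{-1}(V) = {2, 3} ∈ τ ✓.
  V = {[0=1], [2=3]}: π^{-1}(V) = {0, 1, 2, 3} ∈ τ ✓.
  V = {[4]}: π^{-1}(V) = {4} ∉ τ ✗.
  V = {[0=1], [4]}: π^{-1}(V) = {0, 1, 4} ∉ τ ✗.
  V = {[2=3], [4]}: π^{-1}(V) = {2, 3, 4} ∈ τ ✓.
  V = {[0=1], [2=3], [4]}: π^{-1}(V) = {0, 1, 2, 3, 4} ∈ τ ✓.
Open sets in the quotient: τ_Q = {{}, {[0=1]}, {[2=3]}, {[0=1], [2=3]}, {[2=3], [4]}, {[0=1], [2=3], [4]}} (6 elements).


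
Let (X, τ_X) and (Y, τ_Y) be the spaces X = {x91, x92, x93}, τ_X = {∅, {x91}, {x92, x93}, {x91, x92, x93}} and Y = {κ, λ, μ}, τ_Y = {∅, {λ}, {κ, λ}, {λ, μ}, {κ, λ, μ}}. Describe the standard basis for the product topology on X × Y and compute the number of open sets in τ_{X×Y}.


Basis B = {∅ × ∅, {x91} × {λ}, {x91} × {κ, λ}, {x91} × {λ, μ}, {x92, x93} × {λ}, {x91} × {κ, λ, μ}, {x91, x92, x93} × {λ}, {x92, x93} × {κ, λ}, {x92, x93} × {λ, μ}, {x91, x92, x93} × {κ, λ}, {x91, x92, x93} × {λ, μ}, {x92, x93} × {κ, λ, μ}, {x91, x92, x93} × {κ, λ, μ}}; |τ_{X×Y}| = 25.

Enumerate products U × V with U ∈ τ_X, V ∈ τ_Y (deduplicated):
  ∅ × ∅ = {} (∅)
  {x91} × {λ} = {(x91,λ)}
  {x91} × {κ, λ} = {(x91,κ), (x91,λ)}
  {x91} × {λ, μ} = {(x91,λ), (x91,μ)}
  {x92, x93} × {λ} = {(x92,λ), (x93,λ)}
  {x91} × {κ, λ, μ} = {(x91,κ), (x91,λ), (x91,μ)}
  {x91, x92, x93} × {λ} = {(x91,λ), (x92,λ), (x93,λ)}
  {x92, x93} × {κ, λ} = {(x92,κ), (x92,λ), (x93,κ), (x93,λ)}
  {x92, x93} × {λ, μ} = {(x92,λ), (x92,μ), (x93,λ), (x93,μ)}
  {x91, x92, x93} × {κ, λ} = {(x91,κ), (x91,λ), (x92,κ), (x92,λ), (x93,κ), (x93,λ)}
  {x91, x92, x93} × {λ, μ} = {(x91,λ), (x91,μ), (x92,λ), (x92,μ), (x93,λ), (x93,μ)}
  {x92, x93} × {κ, λ, μ} = {(x92,κ), (x92,λ), (x92,μ), (x93,κ), (x93,λ), (x93,μ)}
  {x91, x92, x93} × {κ, λ, μ} = {(x91,κ), (x91,λ), (x91,μ), (x92,κ), (x92,λ), (x92,μ), (x93,κ), (x93,λ), (x93,μ)}
These 13 distinct sets form the basis B.
Close under arbitrary unions to get τ_{X×Y}; counting gives |τ_{X×Y}| = 25.


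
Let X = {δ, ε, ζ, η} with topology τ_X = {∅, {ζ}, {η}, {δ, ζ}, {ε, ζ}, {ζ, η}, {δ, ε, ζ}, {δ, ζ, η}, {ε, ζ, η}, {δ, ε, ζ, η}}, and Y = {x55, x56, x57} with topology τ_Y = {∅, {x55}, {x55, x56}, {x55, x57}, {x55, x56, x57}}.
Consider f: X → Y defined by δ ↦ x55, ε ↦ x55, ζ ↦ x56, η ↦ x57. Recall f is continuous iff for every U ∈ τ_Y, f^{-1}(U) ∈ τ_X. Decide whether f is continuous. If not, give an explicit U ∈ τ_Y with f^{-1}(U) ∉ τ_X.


f is NOT continuous.

Compute f^{-1}(U) for each U ∈ τ_Y:
  U = ∅: f^{-1}(U) = ∅ ∈ τ_X ✓.
  U = {x55}: f^{-1}(U) = {δ, ε} ∉ τ_X ✗.
  U = {x55, x56}: f^{-1}(U) = {δ, ε, ζ} ∈ τ_X ✓.
  U = {x55, x57}: f^{-1}(U) = {δ, ε, η} ∉ τ_X ✗.
  U = {x55, x56, x57}: f^{-1}(U) = {δ, ε, ζ, η} ∈ τ_X ✓.
Found U = {x55} with f^{-1}(U) = {δ, ε} not in τ_X. Therefore f is NOT continuous.


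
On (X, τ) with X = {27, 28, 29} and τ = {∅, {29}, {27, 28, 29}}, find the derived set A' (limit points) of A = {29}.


A' = {27, 28}

For each x ∈ X, list the open sets U ∈ τ with x ∈ U, then check whether U ∩ (A ∖ {x}) ≠ ∅ for every such U.
  x = 27: opens ∋ x are {27, 28, 29}; each meets A ∖ {27}, so x IS a limit point.
  x = 28: opens ∋ x are {27, 28, 29}; each meets A ∖ {28}, so x IS a limit point.
  x = 29: open {29} ∋ x has {29} ∩ (A ∖ {29}) = ∅, so x is NOT a limit point.
Collecting: A' = {27, 28}.


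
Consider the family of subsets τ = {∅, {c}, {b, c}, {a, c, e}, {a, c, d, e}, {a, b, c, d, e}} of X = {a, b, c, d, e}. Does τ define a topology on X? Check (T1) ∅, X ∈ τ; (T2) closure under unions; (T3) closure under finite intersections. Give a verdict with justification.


τ is NOT a topology on X.

Axiom (T1): ∅ ∈ τ? Yes; X ∈ τ? Yes.
Axiom (T2/T3): check pairwise unions and intersections of members of τ.
Counterexample for (T2): {b, c} ∪ {a, c, e} = {a, b, c, e} ∉ τ. Therefore τ is NOT a topology.


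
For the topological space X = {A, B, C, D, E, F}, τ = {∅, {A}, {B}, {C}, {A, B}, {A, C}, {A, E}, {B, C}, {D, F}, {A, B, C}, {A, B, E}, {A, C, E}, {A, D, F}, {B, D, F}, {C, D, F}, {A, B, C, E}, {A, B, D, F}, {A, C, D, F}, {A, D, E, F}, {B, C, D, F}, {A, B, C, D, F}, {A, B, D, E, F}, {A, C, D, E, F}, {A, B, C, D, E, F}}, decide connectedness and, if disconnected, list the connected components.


(X, τ) is disconnected; components = [{B}, {C}, {A, E}, {D, F}].

Find clopen sets (U ∈ τ with X ∖ U ∈ τ):
  U = ∅, X ∖ U = {A, B, C, D, E, F} — both open, so U is clopen.
  U = {B}, X ∖ U = {A, C, D, E, F} — both open, so U is clopen.
  U = {C}, X ∖ U = {A, B, D, E, F} — both open, so U is clopen.
  U = {A, E}, X ∖ U = {B, C, D, F} — both open, so U is clopen.
  U = {B, C}, X ∖ U = {A, D, E, F} — both open, so U is clopen.
  U = {D, F}, X ∖ U = {A, B, C, E} — both open, so U is clopen.
  U = {A, B, E}, X ∖ U = {C, D, F} — both open, so U is clopen.
  U = {A, C, E}, X ∖ U = {B, D, F} — both open, so U is clopen.
  U = {B, D, F}, X ∖ U = {A, C, E} — both open, so U is clopen.
  U = {C, D, F}, X ∖ U = {A, B, E} — both open, so U is clopen.
  U = {A, B, C, E}, X ∖ U = {D, F} — both open, so U is clopen.
  U = {A, D, E, F}, X ∖ U = {B, C} — both open, so U is clopen.
  U = {B, C, D, F}, X ∖ U = {A, E} — both open, so U is clopen.
  U = {A, B, D, E, F}, X ∖ U = {C} — both open, so U is clopen.
  U = {A, C, D, E, F}, X ∖ U = {B} — both open, so U is clopen.
  U = {A, B, C, D, E, F}, X ∖ U = ∅ — both open, so U is clopen.
Nontrivial clopen(s) exist: e.g. {B, C, D, F}. So (X, τ) is disconnected.
Compute connected components by grouping points that agree on all clopens:
  component: {B}
  component: {C}
  component: {A, E}
  component: {D, F}
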